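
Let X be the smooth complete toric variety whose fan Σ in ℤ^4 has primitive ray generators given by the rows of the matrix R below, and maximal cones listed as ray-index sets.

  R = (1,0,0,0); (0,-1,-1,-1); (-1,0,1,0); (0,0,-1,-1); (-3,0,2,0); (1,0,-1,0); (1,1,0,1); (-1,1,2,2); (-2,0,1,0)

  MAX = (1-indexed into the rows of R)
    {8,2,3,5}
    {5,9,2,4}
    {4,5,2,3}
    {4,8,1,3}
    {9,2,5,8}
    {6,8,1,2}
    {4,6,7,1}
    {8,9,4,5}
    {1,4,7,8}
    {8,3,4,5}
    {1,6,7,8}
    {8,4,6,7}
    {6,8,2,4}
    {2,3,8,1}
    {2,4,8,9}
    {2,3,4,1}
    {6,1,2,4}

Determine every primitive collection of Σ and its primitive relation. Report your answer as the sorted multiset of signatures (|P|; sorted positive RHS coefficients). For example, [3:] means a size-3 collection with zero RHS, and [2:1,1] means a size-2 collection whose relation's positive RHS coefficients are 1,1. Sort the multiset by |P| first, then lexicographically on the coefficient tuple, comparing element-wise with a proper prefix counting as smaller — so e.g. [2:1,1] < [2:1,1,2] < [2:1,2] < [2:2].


Δ(Σ) — 9 vertices, 14 min non-faces:

  P = {3,6}:  v_{3} + v_{6} = 0  →  sig = [2:]
  P = {1,9}:  v_{1} + v_{9} = v_{3}  →  sig = [2:1]
  P = {2,7}:  v_{2} + v_{7} = v_{6}  →  sig = [2:1]
  P = {3,9}:  v_{3} + v_{9} = v_{5}  →  sig = [2:1]
  P = {5,6}:  v_{5} + v_{6} = v_{9}  →  sig = [2:1]
  P = {7,9}:  v_{7} + v_{9} = v_{4} + v_{8}  →  sig = [2:1,1]
  P = {3,7}:  v_{3} + v_{7} = v_{1} + v_{4} + v_{8}  →  sig = [2:1,1,1]
  P = {5,7}:  v_{5} + v_{7} = v_{3} + v_{4} + v_{8}  →  sig = [2:1,1,1]
  P = {6,9}:  v_{6} + v_{9} = v_{2} + v_{4} + v_{8}  →  sig = [2:1,1,1]
  P = {1,5}:  v_{1} + v_{5} = 2·v_{3}  →  sig = [2:2]
  P = {1,2,4,8}:  v_{1} + v_{2} + v_{4} + v_{8} = 0  →  sig = [4:]
  P = {1,4,6,8}:  v_{1} + v_{4} + v_{6} + v_{8} = v_{7}  →  sig = [4:1]
  P = {2,3,4,8}:  v_{2} + v_{3} + v_{4} + v_{8} = v_{9}  →  sig = [4:1]
  P = {2,4,5,8}:  v_{2} + v_{4} + v_{5} + v_{8} = 2·v_{9}  →  sig = [4:2]

Signatures (|P|; sorted positive RHS coefficients), sorted:
    [2:]
    [2:1]
    [2:1]
    [2:1]
    [2:1]
    [2:1,1]
    [2:1,1,1]
    [2:1,1,1]
    [2:1,1,1]
    [2:2]
    [4:]
    [4:1]
    [4:1]
    [4:2]


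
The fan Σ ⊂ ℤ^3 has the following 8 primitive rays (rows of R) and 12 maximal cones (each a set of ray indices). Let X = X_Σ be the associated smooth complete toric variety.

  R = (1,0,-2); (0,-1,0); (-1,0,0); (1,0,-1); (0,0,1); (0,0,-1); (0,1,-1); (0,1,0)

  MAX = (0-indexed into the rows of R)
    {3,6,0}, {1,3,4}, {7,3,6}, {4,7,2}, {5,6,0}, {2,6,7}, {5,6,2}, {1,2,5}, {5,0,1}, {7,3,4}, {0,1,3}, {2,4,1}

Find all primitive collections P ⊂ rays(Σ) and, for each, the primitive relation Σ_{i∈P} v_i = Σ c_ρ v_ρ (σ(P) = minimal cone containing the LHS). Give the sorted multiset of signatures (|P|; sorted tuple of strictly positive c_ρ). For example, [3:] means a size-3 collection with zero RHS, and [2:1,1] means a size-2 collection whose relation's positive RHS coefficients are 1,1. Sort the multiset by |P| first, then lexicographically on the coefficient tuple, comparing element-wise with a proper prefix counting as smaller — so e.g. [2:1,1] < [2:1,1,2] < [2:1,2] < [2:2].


Primitive collections (10):

  P = {1,7}:  v_{1} + v_{7} = 0  ⇒ sig = [2:]
  P = {4,5}:  v_{4} + v_{5} = 0  ⇒ sig = [2:]
  P = {0,4}:  v_{0} + v_{4} = v_{3}  ⇒ sig = [2:1]
  P = {1,6}:  v_{1} + v_{6} = v_{5}  ⇒ sig = [2:1]
  P = {2,3}:  v_{2} + v_{3} = v_{5}  ⇒ sig = [2:1]
  P = {3,5}:  v_{3} + v_{5} = v_{0}  ⇒ sig = [2:1]
  P = {4,6}:  v_{4} + v_{6} = v_{7}  ⇒ sig = [2:1]
  P = {5,7}:  v_{5} + v_{7} = v_{6}  ⇒ sig = [2:1]
  P = {0,7}:  v_{0} + v_{7} = v_{3} + v_{6}  ⇒ sig = [2:1,1]
  P = {0,2}:  v_{0} + v_{2} = 2·v_{5}  ⇒ sig = [2:2]

so the primitive-relation signature multiset is
{ [2:] ×2,  [2:1] ×6,  [2:1,1],  [2:2] }


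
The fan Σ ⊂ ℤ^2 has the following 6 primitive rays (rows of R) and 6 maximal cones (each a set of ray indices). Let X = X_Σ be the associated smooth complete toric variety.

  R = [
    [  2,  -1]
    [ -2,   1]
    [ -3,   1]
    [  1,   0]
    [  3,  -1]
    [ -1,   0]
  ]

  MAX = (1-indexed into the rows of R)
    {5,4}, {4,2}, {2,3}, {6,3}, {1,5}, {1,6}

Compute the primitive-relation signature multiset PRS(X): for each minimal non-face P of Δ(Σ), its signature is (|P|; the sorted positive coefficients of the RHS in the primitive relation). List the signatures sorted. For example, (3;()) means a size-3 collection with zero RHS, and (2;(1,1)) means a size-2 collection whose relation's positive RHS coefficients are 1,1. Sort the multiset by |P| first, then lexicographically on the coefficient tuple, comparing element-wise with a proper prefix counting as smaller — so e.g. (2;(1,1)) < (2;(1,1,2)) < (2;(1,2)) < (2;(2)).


The 9 primitive collections of Σ (r=6, n=2):

  P={1,2}:  v_{1} + v_{2} = 0  →  sig = (2;())
  P={3,5}:  v_{3} + v_{5} = 0  →  sig = (2;())
  P={4,6}:  v_{4} + v_{6} = 0  →  sig = (2;())
  P={1,3}:  v_{1} + v_{3} = v_{6}  →  sig = (2;(1))
  P={1,4}:  v_{1} + v_{4} = v_{5}  →  sig = (2;(1))
  P={2,5}:  v_{2} + v_{5} = v_{4}  →  sig = (2;(1))
  P={2,6}:  v_{2} + v_{6} = v_{3}  →  sig = (2;(1))
  P={3,4}:  v_{3} + v_{4} = v_{2}  →  sig = (2;(1))
  P={5,6}:  v_{5} + v_{6} = v_{1}  →  sig = (2;(1))

Hence PRS(X_Σ) =
    |P|=2: 9 collections, coeffs (), (), (), (1), (1), (1), (1), (1), (1)


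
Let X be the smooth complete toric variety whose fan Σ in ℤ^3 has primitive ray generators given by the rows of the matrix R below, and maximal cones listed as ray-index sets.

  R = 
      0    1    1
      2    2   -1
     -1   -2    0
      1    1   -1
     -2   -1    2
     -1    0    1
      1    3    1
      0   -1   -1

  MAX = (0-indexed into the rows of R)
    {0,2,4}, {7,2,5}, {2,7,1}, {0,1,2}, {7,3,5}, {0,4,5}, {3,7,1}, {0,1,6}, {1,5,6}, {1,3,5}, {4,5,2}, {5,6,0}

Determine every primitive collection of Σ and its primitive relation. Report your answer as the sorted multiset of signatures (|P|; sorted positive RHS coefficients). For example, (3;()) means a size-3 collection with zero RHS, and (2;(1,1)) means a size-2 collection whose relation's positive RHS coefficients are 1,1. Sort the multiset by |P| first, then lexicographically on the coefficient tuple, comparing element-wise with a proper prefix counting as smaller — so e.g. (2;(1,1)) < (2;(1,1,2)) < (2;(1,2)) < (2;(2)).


14 collections generate NE(X_Σ); each relation:

  P={0,7}:  v_{0} + v_{7} = 0  so sig = (2;())
  P={1,4}:  v_{1} + v_{4} = v_{0}  so sig = (2;(1))
  P={2,3}:  v_{2} + v_{3} = v_{7}  so sig = (2;(1))
  P={2,6}:  v_{2} + v_{6} = v_{0}  so sig = (2;(1))
  P={3,4}:  v_{3} + v_{4} = v_{5}  so sig = (2;(1))
  P={0,3}:  v_{0} + v_{3} = v_{1} + v_{5}  so sig = (2;(1,1))
  P={4,7}:  v_{4} + v_{7} = v_{2} + v_{5}  so sig = (2;(1,1))
  P={6,7}:  v_{6} + v_{7} = v_{1} + v_{5}  so sig = (2;(1,1))
  P={4,6}:  v_{4} + v_{6} = 2·v_{0} + v_{5}  so sig = (2;(1,2))
  P={3,6}:  v_{3} + v_{6} = 2·v_{1} + 2·v_{5}  so sig = (2;(2,2))
  P={1,2,5}:  v_{1} + v_{2} + v_{5} = 0  so sig = (3;())
  P={0,1,5}:  v_{0} + v_{1} + v_{5} = v_{6}  so sig = (3;(1))
  P={0,2,5}:  v_{0} + v_{2} + v_{5} = v_{4}  so sig = (3;(1))
  P={1,5,7}:  v_{1} + v_{5} + v_{7} = v_{3}  so sig = (3;(1))

Signatures (|P|; sorted positive RHS coefficients), sorted:
    (2;())
    (2;(1))
    (2;(1))
    (2;(1))
    (2;(1))
    (2;(1,1))
    (2;(1,1))
    (2;(1,1))
    (2;(1,2))
    (2;(2,2))
    (3;())
    (3;(1))
    (3;(1))
    (3;(1))


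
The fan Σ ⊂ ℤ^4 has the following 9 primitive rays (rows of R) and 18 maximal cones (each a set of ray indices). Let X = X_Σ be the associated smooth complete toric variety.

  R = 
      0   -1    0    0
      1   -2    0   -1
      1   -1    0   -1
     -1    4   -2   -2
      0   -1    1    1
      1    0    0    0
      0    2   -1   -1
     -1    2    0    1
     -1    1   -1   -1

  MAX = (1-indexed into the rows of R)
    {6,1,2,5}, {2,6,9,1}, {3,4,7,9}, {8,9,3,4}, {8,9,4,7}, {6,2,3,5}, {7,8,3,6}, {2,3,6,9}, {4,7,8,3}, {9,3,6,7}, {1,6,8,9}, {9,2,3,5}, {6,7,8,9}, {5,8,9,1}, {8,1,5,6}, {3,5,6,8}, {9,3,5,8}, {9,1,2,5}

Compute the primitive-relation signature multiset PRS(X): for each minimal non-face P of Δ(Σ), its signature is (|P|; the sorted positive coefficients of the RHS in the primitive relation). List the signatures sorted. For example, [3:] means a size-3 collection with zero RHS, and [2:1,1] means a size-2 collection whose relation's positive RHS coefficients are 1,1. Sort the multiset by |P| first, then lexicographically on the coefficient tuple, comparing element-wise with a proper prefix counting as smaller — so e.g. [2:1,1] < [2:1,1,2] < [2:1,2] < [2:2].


|primitive collections| = 12. Relations:

  • {2,8}:  v_{2} + v_{8} = 0  ⇒ sig = [2:]
  • {1,3}:  v_{1} + v_{3} = v_{2}  ⇒ sig = [2:1]
  • {1,4}:  v_{1} + v_{4} = v_{7} + v_{9}  ⇒ sig = [2:1,1]
  • {1,7}:  v_{1} + v_{7} = v_{6} + v_{9}  ⇒ sig = [2:1,1]
  • {5,7}:  v_{5} + v_{7} = v_{3} + v_{8}  ⇒ sig = [2:1,1]
  • {2,4}:  v_{2} + v_{4} = v_{3} + v_{7} + v_{9}  ⇒ sig = [2:1,1,1]
  • {2,7}:  v_{2} + v_{7} = v_{3} + v_{6} + v_{9}  ⇒ sig = [2:1,1,1]
  • {4,5}:  v_{4} + v_{5} = 2·v_{3} + 2·v_{8} + v_{9}  ⇒ sig = [2:1,2,2]
  • {4,6}:  v_{4} + v_{6} = 2·v_{7}  ⇒ sig = [2:2]
  • {5,6,9}:  v_{5} + v_{6} + v_{9} = 0  ⇒ sig = [3:]
  • {3,6,8,9}:  v_{3} + v_{6} + v_{8} + v_{9} = v_{7}  ⇒ sig = [4:1]
  • {3,7,8,9}:  v_{3} + v_{7} + v_{8} + v_{9} = v_{4}  ⇒ sig = [4:1]

so the primitive-relation signature multiset is
    [2:]
    [2:1]
    [2:1,1]
    [2:1,1]
    [2:1,1]
    [2:1,1,1]
    [2:1,1,1]
    [2:1,2,2]
    [2:2]
    [3:]
    [4:1]
    [4:1]


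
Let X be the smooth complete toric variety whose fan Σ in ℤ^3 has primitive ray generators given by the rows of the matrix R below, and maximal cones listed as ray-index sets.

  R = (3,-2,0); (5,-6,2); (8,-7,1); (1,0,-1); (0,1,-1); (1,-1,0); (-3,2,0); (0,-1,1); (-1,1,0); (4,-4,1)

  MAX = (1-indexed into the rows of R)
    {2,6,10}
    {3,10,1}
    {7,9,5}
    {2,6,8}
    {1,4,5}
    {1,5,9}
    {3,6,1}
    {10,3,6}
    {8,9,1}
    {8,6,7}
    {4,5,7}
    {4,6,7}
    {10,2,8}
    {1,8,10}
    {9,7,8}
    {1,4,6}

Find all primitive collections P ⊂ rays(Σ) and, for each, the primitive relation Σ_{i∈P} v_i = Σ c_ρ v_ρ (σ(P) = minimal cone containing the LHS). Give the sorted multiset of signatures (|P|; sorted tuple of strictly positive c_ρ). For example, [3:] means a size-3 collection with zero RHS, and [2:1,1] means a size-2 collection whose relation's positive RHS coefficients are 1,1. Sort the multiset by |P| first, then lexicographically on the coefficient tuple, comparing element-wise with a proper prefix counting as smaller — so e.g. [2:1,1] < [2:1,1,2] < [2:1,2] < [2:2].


24 minimal non-faces of Δ(Σ) (on 10 rays):

  P = {1,7}:  v_{1} + v_{7} = 0 — sig = [2:]
  P = {5,8}:  v_{5} + v_{8} = 0 — sig = [2:]
  P = {6,9}:  v_{6} + v_{9} = 0 — sig = [2:]
  P = {4,8}:  v_{4} + v_{8} = v_{6} — sig = [2:1]
  P = {4,9}:  v_{4} + v_{9} = v_{5} — sig = [2:1]
  P = {5,6}:  v_{5} + v_{6} = v_{4} — sig = [2:1]
  P = {2,5}:  v_{2} + v_{5} = v_{6} + v_{10} — sig = [2:1,1]
  P = {2,9}:  v_{2} + v_{9} = v_{8} + v_{10} — sig = [2:1,1]
  P = {3,7}:  v_{3} + v_{7} = v_{6} + v_{10} — sig = [2:1,1]
  P = {3,9}:  v_{3} + v_{9} = v_{1} + v_{10} — sig = [2:1,1]
  P = {5,10}:  v_{5} + v_{10} = v_{1} + v_{6} — sig = [2:1,1]
  P = {7,10}:  v_{7} + v_{10} = v_{6} + v_{8} — sig = [2:1,1]
  P = {9,10}:  v_{9} + v_{10} = v_{1} + v_{8} — sig = [2:1,1]
  P = {2,4}:  v_{2} + v_{4} = 2·v_{6} + v_{10} — sig = [2:1,2]
  P = {4,10}:  v_{4} + v_{10} = v_{1} + 2·v_{6} — sig = [2:1,2]
  P = {2,3}:  v_{2} + v_{3} = v_{6} + 3·v_{10} — sig = [2:1,3]
  P = {1,2}:  v_{1} + v_{2} = 2·v_{10} — sig = [2:2]
  P = {3,8}:  v_{3} + v_{8} = 2·v_{10} — sig = [2:2]
  P = {2,7}:  v_{2} + v_{7} = 2·v_{6} + 2·v_{8} — sig = [2:2,2]
  P = {3,5}:  v_{3} + v_{5} = 2·v_{1} + 2·v_{6} — sig = [2:2,2]
  P = {3,4}:  v_{3} + v_{4} = 2·v_{1} + 3·v_{6} — sig = [2:2,3]
  P = {1,6,8}:  v_{1} + v_{6} + v_{8} = v_{10} — sig = [3:1]
  P = {1,6,10}:  v_{1} + v_{6} + v_{10} = v_{3} — sig = [3:1]
  P = {6,8,10}:  v_{6} + v_{8} + v_{10} = v_{2} — sig = [3:1]

so the primitive-relation signature multiset is
{ [2:] ×3,  [2:1] ×3,  [2:1,1] ×7,  [2:1,2] ×2,  [2:1,3],  [2:2] ×2,  [2:2,2] ×2,  [2:2,3],  [3:1] ×3 }


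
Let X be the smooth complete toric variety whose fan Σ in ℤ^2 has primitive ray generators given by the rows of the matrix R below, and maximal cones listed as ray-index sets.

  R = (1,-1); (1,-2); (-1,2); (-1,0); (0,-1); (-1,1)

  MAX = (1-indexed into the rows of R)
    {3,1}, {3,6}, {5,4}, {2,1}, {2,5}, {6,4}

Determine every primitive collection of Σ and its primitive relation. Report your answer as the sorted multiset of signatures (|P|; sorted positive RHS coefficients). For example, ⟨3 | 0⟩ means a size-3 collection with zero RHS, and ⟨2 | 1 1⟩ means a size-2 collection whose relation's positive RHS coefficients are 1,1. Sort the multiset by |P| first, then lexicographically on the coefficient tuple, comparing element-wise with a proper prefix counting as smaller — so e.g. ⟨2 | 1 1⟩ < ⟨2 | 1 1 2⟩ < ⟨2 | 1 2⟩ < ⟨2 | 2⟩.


Minimal non-faces — 9 found among 6 rays, 6 max cones:

  {1,6}:  v_{1} + v_{6} = 0 — sig = ⟨2 | 0⟩
  {2,3}:  v_{2} + v_{3} = 0 — sig = ⟨2 | 0⟩
  {1,4}:  v_{1} + v_{4} = v_{5} — sig = ⟨2 | 1⟩
  {1,5}:  v_{1} + v_{5} = v_{2} — sig = ⟨2 | 1⟩
  {2,6}:  v_{2} + v_{6} = v_{5} — sig = ⟨2 | 1⟩
  {3,5}:  v_{3} + v_{5} = v_{6} — sig = ⟨2 | 1⟩
  {5,6}:  v_{5} + v_{6} = v_{4} — sig = ⟨2 | 1⟩
  {2,4}:  v_{2} + v_{4} = 2·v_{5} — sig = ⟨2 | 2⟩
  {3,4}:  v_{3} + v_{4} = 2·v_{6} — sig = ⟨2 | 2⟩

Signatures (|P|; sorted positive RHS coefficients), sorted:
    ⟨2 | 0⟩
    ⟨2 | 0⟩
    ⟨2 | 1⟩
    ⟨2 | 1⟩
    ⟨2 | 1⟩
    ⟨2 | 1⟩
    ⟨2 | 1⟩
    ⟨2 | 2⟩
    ⟨2 | 2⟩


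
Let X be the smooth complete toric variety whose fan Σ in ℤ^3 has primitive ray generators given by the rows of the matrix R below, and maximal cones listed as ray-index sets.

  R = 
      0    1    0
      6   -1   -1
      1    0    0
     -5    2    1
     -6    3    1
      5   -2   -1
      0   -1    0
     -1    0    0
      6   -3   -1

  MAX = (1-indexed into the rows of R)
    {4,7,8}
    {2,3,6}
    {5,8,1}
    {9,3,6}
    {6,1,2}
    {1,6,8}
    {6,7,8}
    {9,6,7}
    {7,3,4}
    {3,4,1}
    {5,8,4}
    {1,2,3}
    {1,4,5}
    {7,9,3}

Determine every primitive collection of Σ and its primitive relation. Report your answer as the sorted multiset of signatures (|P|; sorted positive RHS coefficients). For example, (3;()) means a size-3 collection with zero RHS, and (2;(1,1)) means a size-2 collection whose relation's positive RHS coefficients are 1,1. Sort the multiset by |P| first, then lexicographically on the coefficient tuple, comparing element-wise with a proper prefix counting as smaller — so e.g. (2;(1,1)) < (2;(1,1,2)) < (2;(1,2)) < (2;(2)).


18 minimal non-faces of Δ(Σ) (on 9 rays):

  {1,7}:  v_{1} + v_{7} = 0  →  sig = (2;())
  {3,8}:  v_{3} + v_{8} = 0  →  sig = (2;())
  {4,6}:  v_{4} + v_{6} = 0  →  sig = (2;())
  {5,9}:  v_{5} + v_{9} = 0  →  sig = (2;())
  {1,9}:  v_{1} + v_{9} = v_{3} + v_{6}  →  sig = (2;(1,1))
  {2,4}:  v_{2} + v_{4} = v_{1} + v_{3}  →  sig = (2;(1,1))
  {2,7}:  v_{2} + v_{7} = v_{3} + v_{6}  →  sig = (2;(1,1))
  {2,8}:  v_{2} + v_{8} = v_{1} + v_{6}  →  sig = (2;(1,1))
  {3,5}:  v_{3} + v_{5} = v_{1} + v_{4}  →  sig = (2;(1,1))
  {4,9}:  v_{4} + v_{9} = v_{3} + v_{7}  →  sig = (2;(1,1))
  {5,6}:  v_{5} + v_{6} = v_{1} + v_{8}  →  sig = (2;(1,1))
  {5,7}:  v_{5} + v_{7} = v_{4} + v_{8}  →  sig = (2;(1,1))
  {8,9}:  v_{8} + v_{9} = v_{6} + v_{7}  →  sig = (2;(1,1))
  {2,5}:  v_{2} + v_{5} = 2·v_{1}  →  sig = (2;(2))
  {2,9}:  v_{2} + v_{9} = 2·v_{3} + 2·v_{6}  →  sig = (2;(2,2))
  {1,3,6}:  v_{1} + v_{3} + v_{6} = v_{2}  →  sig = (3;(1))
  {1,4,8}:  v_{1} + v_{4} + v_{8} = v_{5}  →  sig = (3;(1))
  {3,6,7}:  v_{3} + v_{6} + v_{7} = v_{9}  →  sig = (3;(1))

Signatures (|P|; sorted positive RHS coefficients), sorted:
[(2;()), (2;()), (2;()), (2;()), (2;(1,1)), (2;(1,1)), (2;(1,1)), (2;(1,1)), (2;(1,1)), (2;(1,1)), (2;(1,1)), (2;(1,1)), (2;(1,1)), (2;(2)), (2;(2,2)), (3;(1)), (3;(1)), (3;(1))]


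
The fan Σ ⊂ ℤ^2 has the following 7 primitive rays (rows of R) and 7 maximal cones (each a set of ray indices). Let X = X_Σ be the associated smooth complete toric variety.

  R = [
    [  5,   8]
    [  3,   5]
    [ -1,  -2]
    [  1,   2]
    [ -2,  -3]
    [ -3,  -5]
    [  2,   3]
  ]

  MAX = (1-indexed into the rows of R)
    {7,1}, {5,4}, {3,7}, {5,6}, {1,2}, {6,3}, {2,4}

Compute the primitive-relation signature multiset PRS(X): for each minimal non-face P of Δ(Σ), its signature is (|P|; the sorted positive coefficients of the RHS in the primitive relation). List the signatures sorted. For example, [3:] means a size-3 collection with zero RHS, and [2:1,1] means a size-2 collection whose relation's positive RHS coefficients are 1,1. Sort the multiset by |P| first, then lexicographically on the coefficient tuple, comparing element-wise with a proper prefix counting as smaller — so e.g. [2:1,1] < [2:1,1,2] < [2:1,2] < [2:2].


|primitive collections| = 14. Relations:

  • {2,6}:  v_{2} + v_{6} = 0  so sig = [2:]
  • {3,4}:  v_{3} + v_{4} = 0  so sig = [2:]
  • {5,7}:  v_{5} + v_{7} = 0  so sig = [2:]
  • {1,5}:  v_{1} + v_{5} = v_{2}  so sig = [2:1]
  • {1,6}:  v_{1} + v_{6} = v_{7}  so sig = [2:1]
  • {2,3}:  v_{2} + v_{3} = v_{7}  so sig = [2:1]
  • {2,5}:  v_{2} + v_{5} = v_{4}  so sig = [2:1]
  • {2,7}:  v_{2} + v_{7} = v_{1}  so sig = [2:1]
  • {3,5}:  v_{3} + v_{5} = v_{6}  so sig = [2:1]
  • {4,6}:  v_{4} + v_{6} = v_{5}  so sig = [2:1]
  • {4,7}:  v_{4} + v_{7} = v_{2}  so sig = [2:1]
  • {6,7}:  v_{6} + v_{7} = v_{3}  so sig = [2:1]
  • {1,3}:  v_{1} + v_{3} = 2·v_{7}  so sig = [2:2]
  • {1,4}:  v_{1} + v_{4} = 2·v_{2}  so sig = [2:2]

so the primitive-relation signature multiset is
    [2:]
    [2:]
    [2:]
    [2:1]
    [2:1]
    [2:1]
    [2:1]
    [2:1]
    [2:1]
    [2:1]
    [2:1]
    [2:1]
    [2:2]
    [2:2]


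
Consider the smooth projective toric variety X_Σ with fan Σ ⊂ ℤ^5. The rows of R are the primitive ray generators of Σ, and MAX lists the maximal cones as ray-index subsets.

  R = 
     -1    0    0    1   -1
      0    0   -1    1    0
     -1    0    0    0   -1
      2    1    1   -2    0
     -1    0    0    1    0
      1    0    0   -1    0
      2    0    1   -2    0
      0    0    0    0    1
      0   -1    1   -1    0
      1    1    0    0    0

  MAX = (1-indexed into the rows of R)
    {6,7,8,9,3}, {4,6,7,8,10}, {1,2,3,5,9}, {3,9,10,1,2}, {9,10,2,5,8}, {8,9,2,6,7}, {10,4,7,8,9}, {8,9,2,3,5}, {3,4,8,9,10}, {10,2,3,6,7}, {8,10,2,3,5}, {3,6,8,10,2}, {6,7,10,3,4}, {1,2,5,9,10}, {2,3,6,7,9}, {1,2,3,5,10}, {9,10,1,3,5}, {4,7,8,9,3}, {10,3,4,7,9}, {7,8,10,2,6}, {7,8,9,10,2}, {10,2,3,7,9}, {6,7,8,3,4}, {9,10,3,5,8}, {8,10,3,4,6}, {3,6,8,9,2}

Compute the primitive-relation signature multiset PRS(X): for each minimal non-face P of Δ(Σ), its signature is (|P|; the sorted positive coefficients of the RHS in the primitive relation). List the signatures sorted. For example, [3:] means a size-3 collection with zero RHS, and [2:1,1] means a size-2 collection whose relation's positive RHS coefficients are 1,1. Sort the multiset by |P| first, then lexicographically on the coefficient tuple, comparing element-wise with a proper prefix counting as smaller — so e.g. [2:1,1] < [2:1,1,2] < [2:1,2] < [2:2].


14 minimal non-faces of Δ(Σ) (on 10 rays):

  P={5,6}:  v_{5} + v_{6} = 0 ; sig = [2:]
  P={1,8}:  v_{1} + v_{8} = v_{5} ; sig = [2:1]
  P={2,4}:  v_{2} + v_{4} = v_{6} + v_{10} ; sig = [2:1,1]
  P={5,7}:  v_{5} + v_{7} = v_{9} + v_{10} ; sig = [2:1,1]
  P={1,6}:  v_{1} + v_{6} = v_{2} + v_{3} + v_{9} + v_{10} ; sig = [2:1,1,1,1]
  P={4,5}:  v_{4} + v_{5} = v_{3} + v_{8} + v_{9} + 2·v_{10} ; sig = [2:1,1,1,2]
  P={1,4}:  v_{1} + v_{4} = v_{3} + v_{9} + 2·v_{10} ; sig = [2:1,1,2]
  P={1,7}:  v_{1} + v_{7} = v_{2} + v_{3} + 2·v_{9} + 2·v_{10} ; sig = [2:1,1,2,2]
  P={6,9,10}:  v_{6} + v_{9} + v_{10} = v_{7} ; sig = [3:1]
  P={4,6,9}:  v_{4} + v_{6} + v_{9} = v_{3} + 2·v_{7} + v_{8} ; sig = [3:1,1,2]
  P={2,3,7,8}:  v_{2} + v_{3} + v_{7} + v_{8} = v_{6} ; sig = [4:1]
  P={3,7,8,10}:  v_{3} + v_{7} + v_{8} + v_{10} = v_{4} ; sig = [4:1]
  P={2,3,8,9,10}:  v_{2} + v_{3} + v_{8} + v_{9} + v_{10} = 0 ; sig = [5:]
  P={2,3,5,9,10}:  v_{2} + v_{3} + v_{5} + v_{9} + v_{10} = v_{1} ; sig = [5:1]

Sorted signature multiset PRS(X):
{ [2:],  [2:1],  [2:1,1] ×2,  [2:1,1,1,1],  [2:1,1,1,2],  [2:1,1,2],  [2:1,1,2,2],  [3:1],  [3:1,1,2],  [4:1] ×2,  [5:],  [5:1] }


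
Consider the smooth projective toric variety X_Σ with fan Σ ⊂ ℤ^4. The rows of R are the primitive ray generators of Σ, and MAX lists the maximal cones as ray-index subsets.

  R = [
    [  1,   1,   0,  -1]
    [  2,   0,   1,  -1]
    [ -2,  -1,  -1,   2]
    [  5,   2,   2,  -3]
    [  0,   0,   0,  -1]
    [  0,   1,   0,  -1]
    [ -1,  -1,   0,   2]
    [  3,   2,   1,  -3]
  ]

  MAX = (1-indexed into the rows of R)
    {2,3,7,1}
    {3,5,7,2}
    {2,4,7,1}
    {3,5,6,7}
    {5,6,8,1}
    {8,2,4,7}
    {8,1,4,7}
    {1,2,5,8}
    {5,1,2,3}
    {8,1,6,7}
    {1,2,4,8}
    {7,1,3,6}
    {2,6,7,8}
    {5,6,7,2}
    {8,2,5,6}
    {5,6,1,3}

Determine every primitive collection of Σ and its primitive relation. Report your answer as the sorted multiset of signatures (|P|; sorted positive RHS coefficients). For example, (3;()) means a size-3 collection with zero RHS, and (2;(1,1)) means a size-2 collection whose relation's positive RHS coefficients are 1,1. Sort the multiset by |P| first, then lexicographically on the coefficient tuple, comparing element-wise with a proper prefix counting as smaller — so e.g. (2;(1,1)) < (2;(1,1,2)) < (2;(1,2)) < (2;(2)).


The 9 primitive collections of Σ (r=8, n=4):

  P = {3,8}:  v_{3} + v_{8} = v_{1} ; sig = (2;(1))
  P = {4,5}:  v_{4} + v_{5} = v_{2} + v_{8} ; sig = (2;(1,1))
  P = {3,4}:  v_{3} + v_{4} = 2·v_{1} + v_{2} + v_{7} ; sig = (2;(1,1,2))
  P = {4,6}:  v_{4} + v_{6} = v_{7} + 2·v_{8} ; sig = (2;(1,2))
  P = {1,5,7}:  v_{1} + v_{5} + v_{7} = 0 ; sig = (3;())
  P = {2,3,6}:  v_{2} + v_{3} + v_{6} = 0 ; sig = (3;())
  P = {1,2,6}:  v_{1} + v_{2} + v_{6} = v_{8} ; sig = (3;(1))
  P = {5,7,8}:  v_{5} + v_{7} + v_{8} = v_{2} + v_{6} ; sig = (3;(1,1))
  P = {1,2,7,8}:  v_{1} + v_{2} + v_{7} + v_{8} = v_{4} ; sig = (4;(1))

so the primitive-relation signature multiset is
    (2;(1))
    (2;(1,1))
    (2;(1,1,2))
    (2;(1,2))
    (3;())
    (3;())
    (3;(1))
    (3;(1,1))
    (4;(1))


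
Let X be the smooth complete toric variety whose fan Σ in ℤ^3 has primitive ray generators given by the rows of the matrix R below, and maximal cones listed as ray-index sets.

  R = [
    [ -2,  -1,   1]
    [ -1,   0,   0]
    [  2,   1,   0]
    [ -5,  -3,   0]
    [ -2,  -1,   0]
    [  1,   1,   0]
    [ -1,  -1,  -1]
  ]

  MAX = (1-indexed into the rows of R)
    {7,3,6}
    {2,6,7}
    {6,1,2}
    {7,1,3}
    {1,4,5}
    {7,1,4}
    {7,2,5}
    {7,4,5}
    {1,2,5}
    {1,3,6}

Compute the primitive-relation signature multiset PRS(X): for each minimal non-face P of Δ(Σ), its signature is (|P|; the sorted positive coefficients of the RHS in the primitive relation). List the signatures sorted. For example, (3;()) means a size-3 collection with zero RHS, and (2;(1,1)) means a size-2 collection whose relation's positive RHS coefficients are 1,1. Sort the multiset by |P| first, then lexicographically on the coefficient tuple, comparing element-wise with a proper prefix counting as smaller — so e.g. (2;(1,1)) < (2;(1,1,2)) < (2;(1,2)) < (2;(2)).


Δ(Σ) — 7 vertices, 9 min non-faces:

  {3,5}:  v_{3} + v_{5} = 0  →  sig = (2;())
  {2,3}:  v_{2} + v_{3} = v_{6}  →  sig = (2;(1))
  {5,6}:  v_{5} + v_{6} = v_{2}  →  sig = (2;(1))
  {3,4}:  v_{3} + v_{4} = v_{1} + v_{7}  →  sig = (2;(1,1))
  {4,6}:  v_{4} + v_{6} = 2·v_{5}  →  sig = (2;(2))
  {2,4}:  v_{2} + v_{4} = 3·v_{5}  →  sig = (2;(3))
  {1,5,7}:  v_{1} + v_{5} + v_{7} = v_{4}  →  sig = (3;(1))
  {1,6,7}:  v_{1} + v_{6} + v_{7} = v_{5}  →  sig = (3;(1))
  {1,2,7}:  v_{1} + v_{2} + v_{7} = 2·v_{5}  →  sig = (3;(2))

Hence PRS(X_Σ) =
    (2;())
    (2;(1))
    (2;(1))
    (2;(1,1))
    (2;(2))
    (2;(3))
    (3;(1))
    (3;(1))
    (3;(2))


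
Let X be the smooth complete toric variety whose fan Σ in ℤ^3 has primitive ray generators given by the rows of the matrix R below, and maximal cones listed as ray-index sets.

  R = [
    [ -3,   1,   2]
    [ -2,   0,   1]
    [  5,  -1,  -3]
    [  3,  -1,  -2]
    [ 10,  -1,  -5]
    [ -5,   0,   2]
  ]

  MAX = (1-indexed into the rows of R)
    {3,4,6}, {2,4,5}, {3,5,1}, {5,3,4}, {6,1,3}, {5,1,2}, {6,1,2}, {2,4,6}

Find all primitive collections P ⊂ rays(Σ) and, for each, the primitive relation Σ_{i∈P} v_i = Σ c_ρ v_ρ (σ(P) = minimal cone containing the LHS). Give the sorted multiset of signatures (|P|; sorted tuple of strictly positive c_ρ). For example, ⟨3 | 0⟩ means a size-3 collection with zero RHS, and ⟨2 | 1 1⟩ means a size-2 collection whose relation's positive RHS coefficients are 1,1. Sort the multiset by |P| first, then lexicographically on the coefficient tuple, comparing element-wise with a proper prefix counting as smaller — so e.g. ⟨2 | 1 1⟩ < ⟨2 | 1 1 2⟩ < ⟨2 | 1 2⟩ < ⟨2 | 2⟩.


Δ(Σ) — 6 vertices, 3 min non-faces:

  • {1,4}:  v_{1} + v_{4} = 0 — sig = ⟨2 | 0⟩
  • {2,3}:  v_{2} + v_{3} = v_{4} — sig = ⟨2 | 1⟩
  • {5,6}:  v_{5} + v_{6} = v_{3} — sig = ⟨2 | 1⟩

Signatures (|P|; sorted positive RHS coefficients), sorted:
{ ⟨2 | 0⟩,  ⟨2 | 1⟩ ×2 }


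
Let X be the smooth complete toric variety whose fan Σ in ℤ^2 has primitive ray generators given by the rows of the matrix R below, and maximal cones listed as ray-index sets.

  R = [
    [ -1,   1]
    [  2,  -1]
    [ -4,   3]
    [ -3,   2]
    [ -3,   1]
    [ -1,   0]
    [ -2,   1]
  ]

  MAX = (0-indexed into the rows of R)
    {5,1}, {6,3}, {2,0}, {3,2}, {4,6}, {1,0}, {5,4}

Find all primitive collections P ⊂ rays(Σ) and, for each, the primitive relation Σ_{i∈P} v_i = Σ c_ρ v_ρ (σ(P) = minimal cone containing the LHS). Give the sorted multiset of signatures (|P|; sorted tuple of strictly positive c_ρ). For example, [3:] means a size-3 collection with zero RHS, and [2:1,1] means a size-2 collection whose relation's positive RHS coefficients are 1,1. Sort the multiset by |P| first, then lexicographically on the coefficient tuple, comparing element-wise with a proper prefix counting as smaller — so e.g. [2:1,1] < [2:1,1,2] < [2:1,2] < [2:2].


|primitive collections| = 14. Relations:

  {1,6}:  v_{1} + v_{6} = 0  ⇒ sig = [2:]
  {0,3}:  v_{0} + v_{3} = v_{2}  ⇒ sig = [2:1]
  {0,5}:  v_{0} + v_{5} = v_{6}  ⇒ sig = [2:1]
  {0,6}:  v_{0} + v_{6} = v_{3}  ⇒ sig = [2:1]
  {1,3}:  v_{1} + v_{3} = v_{0}  ⇒ sig = [2:1]
  {1,4}:  v_{1} + v_{4} = v_{5}  ⇒ sig = [2:1]
  {5,6}:  v_{5} + v_{6} = v_{4}  ⇒ sig = [2:1]
  {2,5}:  v_{2} + v_{5} = v_{3} + v_{6}  ⇒ sig = [2:1,1]
  {2,4}:  v_{2} + v_{4} = v_{3} + 2·v_{6}  ⇒ sig = [2:1,2]
  {0,4}:  v_{0} + v_{4} = 2·v_{6}  ⇒ sig = [2:2]
  {1,2}:  v_{1} + v_{2} = 2·v_{0}  ⇒ sig = [2:2]
  {2,6}:  v_{2} + v_{6} = 2·v_{3}  ⇒ sig = [2:2]
  {3,5}:  v_{3} + v_{5} = 2·v_{6}  ⇒ sig = [2:2]
  {3,4}:  v_{3} + v_{4} = 3·v_{6}  ⇒ sig = [2:3]

Signatures (|P|; sorted positive RHS coefficients), sorted:
    |P|=2: 14 collections, coeffs (), (1), (1), (1), (1), (1), (1), (1,1), (1,2), (2), (2), (2), (2), (3)


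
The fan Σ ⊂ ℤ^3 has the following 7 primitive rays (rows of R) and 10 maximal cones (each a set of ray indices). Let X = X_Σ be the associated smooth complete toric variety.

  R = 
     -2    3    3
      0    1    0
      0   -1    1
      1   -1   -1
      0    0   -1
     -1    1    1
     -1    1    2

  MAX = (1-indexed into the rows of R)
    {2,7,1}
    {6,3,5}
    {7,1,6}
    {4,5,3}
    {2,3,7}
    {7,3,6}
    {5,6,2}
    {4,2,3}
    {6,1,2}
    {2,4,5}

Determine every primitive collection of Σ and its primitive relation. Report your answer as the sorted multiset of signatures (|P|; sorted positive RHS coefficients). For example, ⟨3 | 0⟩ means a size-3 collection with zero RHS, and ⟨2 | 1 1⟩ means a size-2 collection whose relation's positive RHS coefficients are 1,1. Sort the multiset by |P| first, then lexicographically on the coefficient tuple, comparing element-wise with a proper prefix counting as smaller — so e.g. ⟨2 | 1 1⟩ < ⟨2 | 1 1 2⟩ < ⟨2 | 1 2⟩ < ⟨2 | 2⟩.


Σ has 9 primitive collections:

  • {4,6}:  v_{4} + v_{6} = 0  ⟹  sig = ⟨2 | 0⟩
  • {5,7}:  v_{5} + v_{7} = v_{6}  ⟹  sig = ⟨2 | 1⟩
  • {1,4}:  v_{1} + v_{4} = v_{2} + v_{7}  ⟹  sig = ⟨2 | 1 1⟩
  • {4,7}:  v_{4} + v_{7} = v_{2} + v_{3}  ⟹  sig = ⟨2 | 1 1⟩
  • {1,5}:  v_{1} + v_{5} = v_{2} + 2·v_{6}  ⟹  sig = ⟨2 | 1 2⟩
  • {1,3}:  v_{1} + v_{3} = 2·v_{7}  ⟹  sig = ⟨2 | 2⟩
  • {2,3,5}:  v_{2} + v_{3} + v_{5} = 0  ⟹  sig = ⟨3 | 0⟩
  • {2,3,6}:  v_{2} + v_{3} + v_{6} = v_{7}  ⟹  sig = ⟨3 | 1⟩
  • {2,6,7}:  v_{2} + v_{6} + v_{7} = v_{1}  ⟹  sig = ⟨3 | 1⟩

Hence PRS(X_Σ) =
    ⟨2 | 0⟩
    ⟨2 | 1⟩
    ⟨2 | 1 1⟩
    ⟨2 | 1 1⟩
    ⟨2 | 1 2⟩
    ⟨2 | 2⟩
    ⟨3 | 0⟩
    ⟨3 | 1⟩
    ⟨3 | 1⟩


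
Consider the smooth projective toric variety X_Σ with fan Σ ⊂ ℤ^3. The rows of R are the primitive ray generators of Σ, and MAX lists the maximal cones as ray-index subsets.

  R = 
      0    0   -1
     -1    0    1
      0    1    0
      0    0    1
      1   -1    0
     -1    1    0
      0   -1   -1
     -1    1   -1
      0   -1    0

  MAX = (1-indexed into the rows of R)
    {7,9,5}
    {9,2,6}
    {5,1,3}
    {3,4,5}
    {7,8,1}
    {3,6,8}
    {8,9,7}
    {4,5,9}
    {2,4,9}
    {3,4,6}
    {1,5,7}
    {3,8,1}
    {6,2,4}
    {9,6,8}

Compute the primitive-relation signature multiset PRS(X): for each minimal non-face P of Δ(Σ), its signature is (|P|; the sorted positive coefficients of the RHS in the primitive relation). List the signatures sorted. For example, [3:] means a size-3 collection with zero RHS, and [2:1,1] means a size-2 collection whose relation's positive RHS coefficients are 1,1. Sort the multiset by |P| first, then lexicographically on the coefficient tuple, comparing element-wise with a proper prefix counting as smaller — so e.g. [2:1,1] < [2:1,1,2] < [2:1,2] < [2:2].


Δ(Σ) — 9 vertices, 16 min non-faces:

  • {1,4}:  v_{1} + v_{4} = 0  so sig = [2:]
  • {3,9}:  v_{3} + v_{9} = 0  so sig = [2:]
  • {5,6}:  v_{5} + v_{6} = 0  so sig = [2:]
  • {1,6}:  v_{1} + v_{6} = v_{8}  so sig = [2:1]
  • {1,9}:  v_{1} + v_{9} = v_{7}  so sig = [2:1]
  • {3,7}:  v_{3} + v_{7} = v_{1}  so sig = [2:1]
  • {4,7}:  v_{4} + v_{7} = v_{9}  so sig = [2:1]
  • {4,8}:  v_{4} + v_{8} = v_{6}  so sig = [2:1]
  • {5,8}:  v_{5} + v_{8} = v_{1}  so sig = [2:1]
  • {1,2}:  v_{1} + v_{2} = v_{6} + v_{9}  so sig = [2:1,1]
  • {2,3}:  v_{2} + v_{3} = v_{4} + v_{6}  so sig = [2:1,1]
  • {2,5}:  v_{2} + v_{5} = v_{4} + v_{9}  so sig = [2:1,1]
  • {6,7}:  v_{6} + v_{7} = v_{8} + v_{9}  so sig = [2:1,1]
  • {2,7}:  v_{2} + v_{7} = v_{6} + 2·v_{9}  so sig = [2:1,2]
  • {2,8}:  v_{2} + v_{8} = 2·v_{6} + v_{9}  so sig = [2:1,2]
  • {4,6,9}:  v_{4} + v_{6} + v_{9} = v_{2}  so sig = [3:1]

Sorted signature multiset PRS(X):
{ [2:] ×3,  [2:1] ×6,  [2:1,1] ×4,  [2:1,2] ×2,  [3:1] }


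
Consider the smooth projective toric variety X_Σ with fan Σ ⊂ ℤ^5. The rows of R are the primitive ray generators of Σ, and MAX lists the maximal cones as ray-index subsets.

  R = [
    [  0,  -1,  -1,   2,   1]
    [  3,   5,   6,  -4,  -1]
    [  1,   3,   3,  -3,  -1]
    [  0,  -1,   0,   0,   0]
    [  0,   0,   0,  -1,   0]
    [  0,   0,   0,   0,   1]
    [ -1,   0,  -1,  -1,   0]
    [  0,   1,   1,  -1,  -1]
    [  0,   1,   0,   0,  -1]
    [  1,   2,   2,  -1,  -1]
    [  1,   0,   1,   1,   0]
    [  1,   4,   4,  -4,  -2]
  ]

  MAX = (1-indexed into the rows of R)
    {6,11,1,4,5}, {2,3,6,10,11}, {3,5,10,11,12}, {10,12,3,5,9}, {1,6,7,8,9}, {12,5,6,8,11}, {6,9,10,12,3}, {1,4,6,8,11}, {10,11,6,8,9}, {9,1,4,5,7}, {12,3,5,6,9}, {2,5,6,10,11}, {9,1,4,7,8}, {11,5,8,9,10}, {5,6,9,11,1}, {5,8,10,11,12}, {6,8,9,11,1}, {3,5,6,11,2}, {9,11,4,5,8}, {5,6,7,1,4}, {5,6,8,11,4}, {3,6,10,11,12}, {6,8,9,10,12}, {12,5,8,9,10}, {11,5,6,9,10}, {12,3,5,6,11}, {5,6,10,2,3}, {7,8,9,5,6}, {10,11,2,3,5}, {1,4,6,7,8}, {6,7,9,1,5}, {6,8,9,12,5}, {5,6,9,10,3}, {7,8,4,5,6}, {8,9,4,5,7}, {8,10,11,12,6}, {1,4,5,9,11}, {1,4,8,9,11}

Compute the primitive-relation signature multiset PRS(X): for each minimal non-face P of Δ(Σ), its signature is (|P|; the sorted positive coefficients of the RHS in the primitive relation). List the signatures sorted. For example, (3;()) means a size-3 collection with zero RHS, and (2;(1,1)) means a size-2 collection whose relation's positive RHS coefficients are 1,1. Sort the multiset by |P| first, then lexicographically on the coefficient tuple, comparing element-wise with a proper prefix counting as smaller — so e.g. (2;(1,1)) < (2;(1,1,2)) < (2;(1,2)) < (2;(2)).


|primitive collections| = 25. Relations:

  • {7,11}:  v_{7} + v_{11} = 0  ⇒ sig = (2;())
  • {3,8}:  v_{3} + v_{8} = v_{12}  ⇒ sig = (2;(1))
  • {1,3}:  v_{1} + v_{3} = v_{6} + v_{10}  ⇒ sig = (2;(1,1))
  • {1,10}:  v_{1} + v_{10} = v_{6} + v_{9} + v_{11}  ⇒ sig = (2;(1,1,1))
  • {1,12}:  v_{1} + v_{12} = v_{6} + v_{8} + v_{10}  ⇒ sig = (2;(1,1,1))
  • {4,10}:  v_{4} + v_{10} = v_{5} + v_{8} + v_{11}  ⇒ sig = (2;(1,1,1))
  • {2,7}:  v_{2} + v_{7} = v_{3} + v_{5} + v_{6} + v_{10}  ⇒ sig = (2;(1,1,1,1))
  • {7,10}:  v_{7} + v_{10} = v_{5} + v_{6} + v_{8} + v_{9}  ⇒ sig = (2;(1,1,1,1))
  • {1,2}:  v_{1} + v_{2} = v_{5} + 2·v_{6} + 2·v_{10} + v_{11}  ⇒ sig = (2;(1,1,2,2))
  • {2,4}:  v_{2} + v_{4} = 2·v_{5} + v_{6} + 2·v_{11} + v_{12}  ⇒ sig = (2;(1,1,2,2))
  • {3,4}:  v_{3} + v_{4} = 2·v_{5} + v_{6} + 2·v_{8} + v_{11}  ⇒ sig = (2;(1,1,2,2))
  • {4,12}:  v_{4} + v_{12} = 2·v_{5} + v_{6} + 3·v_{8} + v_{11}  ⇒ sig = (2;(1,1,2,3))
  • {2,9}:  v_{2} + v_{9} = v_{5} + v_{6} + 3·v_{10}  ⇒ sig = (2;(1,1,3))
  • {2,8}:  v_{2} + v_{8} = 2·v_{3} + v_{11}  ⇒ sig = (2;(1,2))
  • {3,7}:  v_{3} + v_{7} = 2·v_{5} + 2·v_{6} + 2·v_{8} + v_{9}  ⇒ sig = (2;(1,2,2,2))
  • {7,12}:  v_{7} + v_{12} = 2·v_{5} + 2·v_{6} + 3·v_{8} + v_{9}  ⇒ sig = (2;(1,2,2,3))
  • {2,12}:  v_{2} + v_{12} = 3·v_{3} + v_{11}  ⇒ sig = (2;(1,3))
  • {1,5,8}:  v_{1} + v_{5} + v_{8} = 0  ⇒ sig = (3;())
  • {4,6,9}:  v_{4} + v_{6} + v_{9} = 0  ⇒ sig = (3;())
  • {9,11,12}:  v_{9} + v_{11} + v_{12} = v_{8} + 2·v_{10}  ⇒ sig = (3;(1,2))
  • {3,9,11}:  v_{3} + v_{9} + v_{11} = 2·v_{10}  ⇒ sig = (3;(2))
  • {5,6,8,10}:  v_{5} + v_{6} + v_{8} + v_{10} = v_{3}  ⇒ sig = (4;(1))
  • {5,6,10,12}:  v_{5} + v_{6} + v_{10} + v_{12} = 2·v_{3}  ⇒ sig = (4;(2))
  • {3,5,6,10,11}:  v_{3} + v_{5} + v_{6} + v_{10} + v_{11} = v_{2}  ⇒ sig = (5;(1))
  • {5,6,8,9,11}:  v_{5} + v_{6} + v_{8} + v_{9} + v_{11} = v_{10}  ⇒ sig = (5;(1))

Hence PRS(X_Σ) =
{ (2;()),  (2;(1)),  (2;(1,1)),  (2;(1,1,1)) ×3,  (2;(1,1,1,1)) ×2,  (2;(1,1,2,2)) ×3,  (2;(1,1,2,3)),  (2;(1,1,3)),  (2;(1,2)),  (2;(1,2,2,2)),  (2;(1,2,2,3)),  (2;(1,3)),  (3;()) ×2,  (3;(1,2)),  (3;(2)),  (4;(1)),  (4;(2)),  (5;(1)) ×2 }


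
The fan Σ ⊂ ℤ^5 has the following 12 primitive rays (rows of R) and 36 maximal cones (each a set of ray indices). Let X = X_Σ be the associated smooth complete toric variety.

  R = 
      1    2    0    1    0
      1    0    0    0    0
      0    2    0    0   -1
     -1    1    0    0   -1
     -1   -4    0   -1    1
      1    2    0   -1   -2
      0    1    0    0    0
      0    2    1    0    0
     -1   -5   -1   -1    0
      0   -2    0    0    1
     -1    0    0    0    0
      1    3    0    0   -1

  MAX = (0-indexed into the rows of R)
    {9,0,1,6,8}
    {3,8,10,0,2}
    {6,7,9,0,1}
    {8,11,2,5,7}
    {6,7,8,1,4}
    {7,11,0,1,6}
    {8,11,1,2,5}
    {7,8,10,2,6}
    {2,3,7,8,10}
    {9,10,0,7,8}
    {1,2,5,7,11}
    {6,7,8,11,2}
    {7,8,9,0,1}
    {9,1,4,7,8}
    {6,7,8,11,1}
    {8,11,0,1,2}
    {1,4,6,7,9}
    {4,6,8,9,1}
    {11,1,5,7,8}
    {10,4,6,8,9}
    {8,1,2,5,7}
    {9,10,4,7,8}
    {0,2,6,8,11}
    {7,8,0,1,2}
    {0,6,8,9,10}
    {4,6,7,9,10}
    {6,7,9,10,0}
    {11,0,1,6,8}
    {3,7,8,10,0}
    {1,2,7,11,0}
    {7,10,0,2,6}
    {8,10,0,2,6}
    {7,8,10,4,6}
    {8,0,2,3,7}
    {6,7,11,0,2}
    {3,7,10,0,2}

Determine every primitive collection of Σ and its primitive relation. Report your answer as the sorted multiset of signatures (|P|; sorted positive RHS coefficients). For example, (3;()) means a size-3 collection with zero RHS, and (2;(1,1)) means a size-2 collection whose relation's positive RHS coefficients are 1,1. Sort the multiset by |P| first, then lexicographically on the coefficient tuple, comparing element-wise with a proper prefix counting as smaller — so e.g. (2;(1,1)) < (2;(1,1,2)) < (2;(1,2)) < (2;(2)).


The 24 primitive collections of Σ (r=12, n=5):

  {1,10}:  v_{1} + v_{10} = 0 ; sig = (2;())
  {2,9}:  v_{2} + v_{9} = 0 ; sig = (2;())
  {0,4}:  v_{0} + v_{4} = v_{9} ; sig = (2;(1))
  {3,6}:  v_{3} + v_{6} = v_{2} + v_{10} ; sig = (2;(1,1))
  {9,11}:  v_{9} + v_{11} = v_{1} + v_{6} ; sig = (2;(1,1))
  {10,11}:  v_{10} + v_{11} = v_{2} + v_{6} ; sig = (2;(1,1))
  {2,4}:  v_{2} + v_{4} = v_{6} + v_{7} + v_{8} ; sig = (2;(1,1,1))
  {3,4}:  v_{3} + v_{4} = v_{7} + v_{8} + v_{10} ; sig = (2;(1,1,1))
  {1,3}:  v_{1} + v_{3} = v_{0} + v_{2} + v_{7} + v_{8} ; sig = (2;(1,1,1,1))
  {3,9}:  v_{3} + v_{9} = v_{0} + v_{7} + v_{8} + v_{10} ; sig = (2;(1,1,1,1))
  {5,9}:  v_{5} + v_{9} = v_{1} + v_{7} + v_{8} + v_{11} ; sig = (2;(1,1,1,1))
  {5,10}:  v_{5} + v_{10} = v_{2} + v_{7} + v_{8} + v_{11} ; sig = (2;(1,1,1,1))
  {4,11}:  v_{4} + v_{11} = v_{1} + 2·v_{6} + v_{7} + v_{8} ; sig = (2;(1,1,1,2))
  {4,5}:  v_{4} + v_{5} = v_{1} + v_{6} + 2·v_{7} + 2·v_{8} + v_{11} ; sig = (2;(1,1,1,2,2))
  {3,5}:  v_{3} + v_{5} = v_{1} + 3·v_{2} + v_{7} + v_{8} ; sig = (2;(1,1,1,3))
  {5,6}:  v_{5} + v_{6} = v_{7} + v_{8} + 2·v_{11} ; sig = (2;(1,1,2))
  {3,11}:  v_{3} + v_{11} = 2·v_{2} ; sig = (2;(2))
  {0,5}:  v_{0} + v_{5} = 2·v_{1} + 2·v_{2} ; sig = (2;(2,2))
  {1,2,6}:  v_{1} + v_{2} + v_{6} = v_{11} ; sig = (3;(1))
  {0,6,7,8}:  v_{0} + v_{6} + v_{7} + v_{8} = 0 ; sig = (4;())
  {6,7,8,9}:  v_{6} + v_{7} + v_{8} + v_{9} = v_{4} ; sig = (4;(1))
  {0,7,8,11}:  v_{0} + v_{7} + v_{8} + v_{11} = v_{1} + v_{2} ; sig = (4;(1,1))
  {0,2,7,8,10}:  v_{0} + v_{2} + v_{7} + v_{8} + v_{10} = v_{3} ; sig = (5;(1))
  {1,2,7,8,11}:  v_{1} + v_{2} + v_{7} + v_{8} + v_{11} = v_{5} ; sig = (5;(1))

Hence PRS(X_Σ) =
{ (2;()) ×2,  (2;(1)),  (2;(1,1)) ×3,  (2;(1,1,1)) ×2,  (2;(1,1,1,1)) ×4,  (2;(1,1,1,2)),  (2;(1,1,1,2,2)),  (2;(1,1,1,3)),  (2;(1,1,2)),  (2;(2)),  (2;(2,2)),  (3;(1)),  (4;()),  (4;(1)),  (4;(1,1)),  (5;(1)) ×2 }


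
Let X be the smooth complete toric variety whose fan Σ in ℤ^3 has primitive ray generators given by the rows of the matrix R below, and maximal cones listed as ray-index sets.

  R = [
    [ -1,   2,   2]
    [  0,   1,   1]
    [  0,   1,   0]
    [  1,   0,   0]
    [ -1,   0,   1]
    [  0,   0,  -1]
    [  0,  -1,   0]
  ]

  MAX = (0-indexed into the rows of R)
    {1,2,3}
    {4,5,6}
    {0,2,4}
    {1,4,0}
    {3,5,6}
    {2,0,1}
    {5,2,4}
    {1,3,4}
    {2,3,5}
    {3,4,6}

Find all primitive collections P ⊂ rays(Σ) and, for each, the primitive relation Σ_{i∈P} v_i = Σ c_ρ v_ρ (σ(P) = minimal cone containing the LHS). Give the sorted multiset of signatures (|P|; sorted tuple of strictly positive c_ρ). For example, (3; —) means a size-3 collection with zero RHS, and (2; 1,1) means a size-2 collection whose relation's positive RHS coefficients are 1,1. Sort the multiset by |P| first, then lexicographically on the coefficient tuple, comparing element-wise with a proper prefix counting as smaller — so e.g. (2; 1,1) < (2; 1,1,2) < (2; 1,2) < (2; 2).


The 9 primitive collections of Σ (r=7, n=3):

  {2,6}:  v_{2} + v_{6} = 0  so sig = (2; —)
  {1,5}:  v_{1} + v_{5} = v_{2}  so sig = (2; 1)
  {0,6}:  v_{0} + v_{6} = v_{1} + v_{4}  so sig = (2; 1,1)
  {1,6}:  v_{1} + v_{6} = v_{3} + v_{4}  so sig = (2; 1,1)
  {0,5}:  v_{0} + v_{5} = 2·v_{2} + v_{4}  so sig = (2; 1,2)
  {0,3}:  v_{0} + v_{3} = 2·v_{1}  so sig = (2; 2)
  {3,4,5}:  v_{3} + v_{4} + v_{5} = 0  so sig = (3; —)
  {1,2,4}:  v_{1} + v_{2} + v_{4} = v_{0}  so sig = (3; 1)
  {2,3,4}:  v_{2} + v_{3} + v_{4} = v_{1}  so sig = (3; 1)

Hence PRS(X_Σ) =
[(2; —), (2; 1), (2; 1,1), (2; 1,1), (2; 1,2), (2; 2), (3; —), (3; 1), (3; 1)]
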